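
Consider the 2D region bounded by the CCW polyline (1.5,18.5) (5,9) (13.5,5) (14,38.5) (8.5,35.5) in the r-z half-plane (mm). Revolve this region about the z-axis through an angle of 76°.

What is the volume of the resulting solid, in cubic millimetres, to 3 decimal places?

Volume = 3300.374 mm³

Profile (r,z), 5 vertices: (1.5,18.5) (5,9) (13.5,5) (14,38.5) (8.5,35.5)
edge 0: (1.5,18.5)→(5,9)  cross = 1.5·9 − 5·18.5 = -79.0000; (r_i+r_j)·cross = 6.5·-79.0000 = -513.5000
edge 1: (5,9)→(13.5,5)  cross = 5·5 − 13.5·9 = -96.5000; (r_i+r_j)·cross = 18.5·-96.5000 = -1785.2500
edge 2: (13.5,5)→(14,38.5)  cross = 13.5·38.5 − 14·5 = 449.7500; (r_i+r_j)·cross = 27.5·449.7500 = 12368.1250
edge 3: (14,38.5)→(8.5,35.5)  cross = 14·35.5 − 8.5·38.5 = 169.7500; (r_i+r_j)·cross = 22.5·169.7500 = 3819.3750
edge 4: (8.5,35.5)→(1.5,18.5)  cross = 8.5·18.5 − 1.5·35.5 = 104.0000; (r_i+r_j)·cross = 10·104.0000 = 1040.0000
Σcross = 548.0000 → A = |Σcross|/2 = 274.0000 mm²
Σ(r_i+r_j)·cross = 14928.7500 → first moment M = |Σ|/6 = 2488.1250
R_c = M/A = 2488.1250/274.0000 = 9.0807 mm
θ = 76° = 1.326450 rad
V = θ·R_c·A = 1.326450·9.0807·274.0000 = 3300.374 mm³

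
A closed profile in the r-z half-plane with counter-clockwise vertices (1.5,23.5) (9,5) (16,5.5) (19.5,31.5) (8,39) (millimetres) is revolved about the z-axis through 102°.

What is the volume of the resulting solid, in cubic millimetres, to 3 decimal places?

Volume = 7831.295 mm³

Profile (r,z), 5 vertices: (1.5,23.5) (9,5) (16,5.5) (19.5,31.5) (8,39)
edge 0: (1.5,23.5)→(9,5)  cross = 1.5·5 − 9·23.5 = -204.0000; (r_i+r_j)·cross = 10.5·-204.0000 = -2142.0000
edge 1: (9,5)→(16,5.5)  cross = 9·5.5 − 16·5 = -30.5000; (r_i+r_j)·cross = 25·-30.5000 = -762.5000
edge 2: (16,5.5)→(19.5,31.5)  cross = 16·31.5 − 19.5·5.5 = 396.7500; (r_i+r_j)·cross = 35.5·396.7500 = 14084.6250
edge 3: (19.5,31.5)→(8,39)  cross = 19.5·39 − 8·31.5 = 508.5000; (r_i+r_j)·cross = 27.5·508.5000 = 13983.7500
edge 4: (8,39)→(1.5,23.5)  cross = 8·23.5 − 1.5·39 = 129.5000; (r_i+r_j)·cross = 9.5·129.5000 = 1230.2500
Σcross = 800.2500 → A = |Σcross|/2 = 400.1250 mm²
Σ(r_i+r_j)·cross = 26394.1250 → first moment M = |Σ|/6 = 4399.0208
R_c = M/A = 4399.0208/400.1250 = 10.9941 mm
θ = 102° = 1.780236 rad
V = θ·R_c·A = 1.780236·10.9941·400.1250 = 7831.295 mm³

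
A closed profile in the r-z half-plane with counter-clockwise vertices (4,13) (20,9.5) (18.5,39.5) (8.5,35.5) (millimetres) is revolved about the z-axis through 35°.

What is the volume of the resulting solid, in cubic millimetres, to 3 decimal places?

Volume = 2707.546 mm³

Profile (r,z), 4 vertices: (4,13) (20,9.5) (18.5,39.5) (8.5,35.5)
edge 0: (4,13)→(20,9.5)  cross = 4·9.5 − 20·13 = -222.0000; (r_i+r_j)·cross = 24·-222.0000 = -5328.0000
edge 1: (20,9.5)→(18.5,39.5)  cross = 20·39.5 − 18.5·9.5 = 614.2500; (r_i+r_j)·cross = 38.5·614.2500 = 23648.6250
edge 2: (18.5,39.5)→(8.5,35.5)  cross = 18.5·35.5 − 8.5·39.5 = 321.0000; (r_i+r_j)·cross = 27·321.0000 = 8667.0000
edge 3: (8.5,35.5)→(4,13)  cross = 8.5·13 − 4·35.5 = -31.5000; (r_i+r_j)·cross = 12.5·-31.5000 = -393.7500
Σcross = 681.7500 → A = |Σcross|/2 = 340.8750 mm²
Σ(r_i+r_j)·cross = 26593.8750 → first moment M = |Σ|/6 = 4432.3125
R_c = M/A = 4432.3125/340.8750 = 13.0028 mm
θ = 35° = 0.610865 rad
V = θ·R_c·A = 0.610865·13.0028·340.8750 = 2707.546 mm³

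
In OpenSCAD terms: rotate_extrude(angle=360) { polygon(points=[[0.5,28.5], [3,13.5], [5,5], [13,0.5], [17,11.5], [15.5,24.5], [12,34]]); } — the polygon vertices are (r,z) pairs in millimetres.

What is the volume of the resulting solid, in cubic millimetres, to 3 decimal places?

Volume = 21595.831 mm³

Profile (r,z), 7 vertices: (0.5,28.5) (3,13.5) (5,5) (13,0.5) (17,11.5) (15.5,24.5) (12,34)
edge 0: (0.5,28.5)→(3,13.5)  cross = 0.5·13.5 − 3·28.5 = -78.7500; (r_i+r_j)·cross = 3.5·-78.7500 = -275.6250
edge 1: (3,13.5)→(5,5)  cross = 3·5 − 5·13.5 = -52.5000; (r_i+r_j)·cross = 8·-52.5000 = -420.0000
edge 2: (5,5)→(13,0.5)  cross = 5·0.5 − 13·5 = -62.5000; (r_i+r_j)·cross = 18·-62.5000 = -1125.0000
edge 3: (13,0.5)→(17,11.5)  cross = 13·11.5 − 17·0.5 = 141.0000; (r_i+r_j)·cross = 30·141.0000 = 4230.0000
edge 4: (17,11.5)→(15.5,24.5)  cross = 17·24.5 − 15.5·11.5 = 238.2500; (r_i+r_j)·cross = 32.5·238.2500 = 7743.1250
edge 5: (15.5,24.5)→(12,34)  cross = 15.5·34 − 12·24.5 = 233.0000; (r_i+r_j)·cross = 27.5·233.0000 = 6407.5000
edge 6: (12,34)→(0.5,28.5)  cross = 12·28.5 − 0.5·34 = 325.0000; (r_i+r_j)·cross = 12.5·325.0000 = 4062.5000
Σcross = 743.5000 → A = |Σcross|/2 = 371.7500 mm²
Σ(r_i+r_j)·cross = 20622.5000 → first moment M = |Σ|/6 = 3437.0833
R_c = M/A = 3437.0833/371.7500 = 9.2457 mm
θ = 360° = 6.283185 rad
V = θ·R_c·A = 6.283185·9.2457·371.7500 = 21595.831 mm³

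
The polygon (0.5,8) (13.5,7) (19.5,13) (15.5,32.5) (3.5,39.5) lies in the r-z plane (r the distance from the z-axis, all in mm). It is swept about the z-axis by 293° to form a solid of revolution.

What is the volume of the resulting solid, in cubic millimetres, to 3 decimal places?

Volume = 20844.974 mm³

Profile (r,z), 5 vertices: (0.5,8) (13.5,7) (19.5,13) (15.5,32.5) (3.5,39.5)
edge 0: (0.5,8)→(13.5,7)  cross = 0.5·7 − 13.5·8 = -104.5000; (r_i+r_j)·cross = 14·-104.5000 = -1463.0000
edge 1: (13.5,7)→(19.5,13)  cross = 13.5·13 − 19.5·7 = 39.0000; (r_i+r_j)·cross = 33·39.0000 = 1287.0000
edge 2: (19.5,13)→(15.5,32.5)  cross = 19.5·32.5 − 15.5·13 = 432.2500; (r_i+r_j)·cross = 35·432.2500 = 15128.7500
edge 3: (15.5,32.5)→(3.5,39.5)  cross = 15.5·39.5 − 3.5·32.5 = 498.5000; (r_i+r_j)·cross = 19·498.5000 = 9471.5000
edge 4: (3.5,39.5)→(0.5,8)  cross = 3.5·8 − 0.5·39.5 = 8.2500; (r_i+r_j)·cross = 4·8.2500 = 33.0000
Σcross = 873.5000 → A = |Σcross|/2 = 436.7500 mm²
Σ(r_i+r_j)·cross = 24457.2500 → first moment M = |Σ|/6 = 4076.2083
R_c = M/A = 4076.2083/436.7500 = 9.3330 mm
θ = 293° = 5.113815 rad
V = θ·R_c·A = 5.113815·9.3330·436.7500 = 20844.974 mm³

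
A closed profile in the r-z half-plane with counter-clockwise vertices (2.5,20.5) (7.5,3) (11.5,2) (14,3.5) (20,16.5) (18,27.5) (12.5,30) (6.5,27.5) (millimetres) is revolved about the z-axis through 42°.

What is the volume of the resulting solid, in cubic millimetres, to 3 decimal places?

Volume = 2805.063 mm³

Profile (r,z), 8 vertices: (2.5,20.5) (7.5,3) (11.5,2) (14,3.5) (20,16.5) (18,27.5) (12.5,30) (6.5,27.5)
edge 0: (2.5,20.5)→(7.5,3)  cross = 2.5·3 − 7.5·20.5 = -146.2500; (r_i+r_j)·cross = 10·-146.2500 = -1462.5000
edge 1: (7.5,3)→(11.5,2)  cross = 7.5·2 − 11.5·3 = -19.5000; (r_i+r_j)·cross = 19·-19.5000 = -370.5000
edge 2: (11.5,2)→(14,3.5)  cross = 11.5·3.5 − 14·2 = 12.2500; (r_i+r_j)·cross = 25.5·12.2500 = 312.3750
edge 3: (14,3.5)→(20,16.5)  cross = 14·16.5 − 20·3.5 = 161.0000; (r_i+r_j)·cross = 34·161.0000 = 5474.0000
edge 4: (20,16.5)→(18,27.5)  cross = 20·27.5 − 18·16.5 = 253.0000; (r_i+r_j)·cross = 38·253.0000 = 9614.0000
edge 5: (18,27.5)→(12.5,30)  cross = 18·30 − 12.5·27.5 = 196.2500; (r_i+r_j)·cross = 30.5·196.2500 = 5985.6250
edge 6: (12.5,30)→(6.5,27.5)  cross = 12.5·27.5 − 6.5·30 = 148.7500; (r_i+r_j)·cross = 19·148.7500 = 2826.2500
edge 7: (6.5,27.5)→(2.5,20.5)  cross = 6.5·20.5 − 2.5·27.5 = 64.5000; (r_i+r_j)·cross = 9·64.5000 = 580.5000
Σcross = 670.0000 → A = |Σcross|/2 = 335.0000 mm²
Σ(r_i+r_j)·cross = 22959.7500 → first moment M = |Σ|/6 = 3826.6250
R_c = M/A = 3826.6250/335.0000 = 11.4228 mm
θ = 42° = 0.733038 rad
V = θ·R_c·A = 0.733038·11.4228·335.0000 = 2805.063 mm³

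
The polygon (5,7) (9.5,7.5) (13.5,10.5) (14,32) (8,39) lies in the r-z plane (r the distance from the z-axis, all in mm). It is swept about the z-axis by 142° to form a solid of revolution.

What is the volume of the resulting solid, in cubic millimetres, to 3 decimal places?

Profile (r,z), 5 vertices: (5,7) (9.5,7.5) (13.5,10.5) (14,32) (8,39)
edge 0: (5,7)→(9.5,7.5)  cross = 5·7.5 − 9.5·7 = -29.0000; (r_i+r_j)·cross = 14.5·-29.0000 = -420.5000
edge 1: (9.5,7.5)→(13.5,10.5)  cross = 9.5·10.5 − 13.5·7.5 = -1.5000; (r_i+r_j)·cross = 23·-1.5000 = -34.5000
edge 2: (13.5,10.5)→(14,32)  cross = 13.5·32 − 14·10.5 = 285.0000; (r_i+r_j)·cross = 27.5·285.0000 = 7837.5000
edge 3: (14,32)→(8,39)  cross = 14·39 − 8·32 = 290.0000; (r_i+r_j)·cross = 22·290.0000 = 6380.0000
edge 4: (8,39)→(5,7)  cross = 8·7 − 5·39 = -139.0000; (r_i+r_j)·cross = 13·-139.0000 = -1807.0000
Σcross = 405.5000 → A = |Σcross|/2 = 202.7500 mm²
Σ(r_i+r_j)·cross = 11955.5000 → first moment M = |Σ|/6 = 1992.5833
R_c = M/A = 1992.5833/202.7500 = 9.8278 mm
θ = 142° = 2.478368 rad
V = θ·R_c·A = 2.478368·9.8278·202.7500 = 4938.354 mm³

Volume = 4938.354 mm³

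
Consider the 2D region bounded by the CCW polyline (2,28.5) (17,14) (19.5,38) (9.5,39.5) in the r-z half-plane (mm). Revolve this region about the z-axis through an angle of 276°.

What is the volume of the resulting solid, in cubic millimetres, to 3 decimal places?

Volume = 15265.719 mm³

Profile (r,z), 4 vertices: (2,28.5) (17,14) (19.5,38) (9.5,39.5)
edge 0: (2,28.5)→(17,14)  cross = 2·14 − 17·28.5 = -456.5000; (r_i+r_j)·cross = 19·-456.5000 = -8673.5000
edge 1: (17,14)→(19.5,38)  cross = 17·38 − 19.5·14 = 373.0000; (r_i+r_j)·cross = 36.5·373.0000 = 13614.5000
edge 2: (19.5,38)→(9.5,39.5)  cross = 19.5·39.5 − 9.5·38 = 409.2500; (r_i+r_j)·cross = 29·409.2500 = 11868.2500
edge 3: (9.5,39.5)→(2,28.5)  cross = 9.5·28.5 − 2·39.5 = 191.7500; (r_i+r_j)·cross = 11.5·191.7500 = 2205.1250
Σcross = 517.5000 → A = |Σcross|/2 = 258.7500 mm²
Σ(r_i+r_j)·cross = 19014.3750 → first moment M = |Σ|/6 = 3169.0625
R_c = M/A = 3169.0625/258.7500 = 12.2476 mm
θ = 276° = 4.817109 rad
V = θ·R_c·A = 4.817109·12.2476·258.7500 = 15265.719 mm³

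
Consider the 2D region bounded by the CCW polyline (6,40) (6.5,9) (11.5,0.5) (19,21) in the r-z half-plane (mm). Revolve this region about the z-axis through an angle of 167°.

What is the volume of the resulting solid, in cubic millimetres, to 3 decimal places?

Profile (r,z), 4 vertices: (6,40) (6.5,9) (11.5,0.5) (19,21)
edge 0: (6,40)→(6.5,9)  cross = 6·9 − 6.5·40 = -206.0000; (r_i+r_j)·cross = 12.5·-206.0000 = -2575.0000
edge 1: (6.5,9)→(11.5,0.5)  cross = 6.5·0.5 − 11.5·9 = -100.2500; (r_i+r_j)·cross = 18·-100.2500 = -1804.5000
edge 2: (11.5,0.5)→(19,21)  cross = 11.5·21 − 19·0.5 = 232.0000; (r_i+r_j)·cross = 30.5·232.0000 = 7076.0000
edge 3: (19,21)→(6,40)  cross = 19·40 − 6·21 = 634.0000; (r_i+r_j)·cross = 25·634.0000 = 15850.0000
Σcross = 559.7500 → A = |Σcross|/2 = 279.8750 mm²
Σ(r_i+r_j)·cross = 18546.5000 → first moment M = |Σ|/6 = 3091.0833
R_c = M/A = 3091.0833/279.8750 = 11.0445 mm
θ = 167° = 2.914700 rad
V = θ·R_c·A = 2.914700·11.0445·279.8750 = 9009.580 mm³

Volume = 9009.580 mm³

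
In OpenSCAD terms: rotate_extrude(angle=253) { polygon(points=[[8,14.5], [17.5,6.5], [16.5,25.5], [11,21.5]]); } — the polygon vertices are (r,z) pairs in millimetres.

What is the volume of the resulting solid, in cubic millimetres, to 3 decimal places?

Profile (r,z), 4 vertices: (8,14.5) (17.5,6.5) (16.5,25.5) (11,21.5)
edge 0: (8,14.5)→(17.5,6.5)  cross = 8·6.5 − 17.5·14.5 = -201.7500; (r_i+r_j)·cross = 25.5·-201.7500 = -5144.6250
edge 1: (17.5,6.5)→(16.5,25.5)  cross = 17.5·25.5 − 16.5·6.5 = 339.0000; (r_i+r_j)·cross = 34·339.0000 = 11526.0000
edge 2: (16.5,25.5)→(11,21.5)  cross = 16.5·21.5 − 11·25.5 = 74.2500; (r_i+r_j)·cross = 27.5·74.2500 = 2041.8750
edge 3: (11,21.5)→(8,14.5)  cross = 11·14.5 − 8·21.5 = -12.5000; (r_i+r_j)·cross = 19·-12.5000 = -237.5000
Σcross = 199.0000 → A = |Σcross|/2 = 99.5000 mm²
Σ(r_i+r_j)·cross = 8185.7500 → first moment M = |Σ|/6 = 1364.2917
R_c = M/A = 1364.2917/99.5000 = 13.7115 mm
θ = 253° = 4.415683 rad
V = θ·R_c·A = 4.415683·13.7115·99.5000 = 6024.280 mm³

Volume = 6024.280 mm³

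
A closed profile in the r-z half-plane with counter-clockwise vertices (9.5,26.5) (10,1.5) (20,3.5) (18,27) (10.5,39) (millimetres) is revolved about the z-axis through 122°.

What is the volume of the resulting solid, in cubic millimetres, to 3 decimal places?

Volume = 8328.630 mm³

Profile (r,z), 5 vertices: (9.5,26.5) (10,1.5) (20,3.5) (18,27) (10.5,39)
edge 0: (9.5,26.5)→(10,1.5)  cross = 9.5·1.5 − 10·26.5 = -250.7500; (r_i+r_j)·cross = 19.5·-250.7500 = -4889.6250
edge 1: (10,1.5)→(20,3.5)  cross = 10·3.5 − 20·1.5 = 5.0000; (r_i+r_j)·cross = 30·5.0000 = 150.0000
edge 2: (20,3.5)→(18,27)  cross = 20·27 − 18·3.5 = 477.0000; (r_i+r_j)·cross = 38·477.0000 = 18126.0000
edge 3: (18,27)→(10.5,39)  cross = 18·39 − 10.5·27 = 418.5000; (r_i+r_j)·cross = 28.5·418.5000 = 11927.2500
edge 4: (10.5,39)→(9.5,26.5)  cross = 10.5·26.5 − 9.5·39 = -92.2500; (r_i+r_j)·cross = 20·-92.2500 = -1845.0000
Σcross = 557.5000 → A = |Σcross|/2 = 278.7500 mm²
Σ(r_i+r_j)·cross = 23468.6250 → first moment M = |Σ|/6 = 3911.4375
R_c = M/A = 3911.4375/278.7500 = 14.0321 mm
θ = 122° = 2.129302 rad
V = θ·R_c·A = 2.129302·14.0321·278.7500 = 8328.630 mm³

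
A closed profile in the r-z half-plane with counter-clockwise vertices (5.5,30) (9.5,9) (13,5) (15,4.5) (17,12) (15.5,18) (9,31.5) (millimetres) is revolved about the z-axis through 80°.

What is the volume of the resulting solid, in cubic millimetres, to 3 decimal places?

Profile (r,z), 7 vertices: (5.5,30) (9.5,9) (13,5) (15,4.5) (17,12) (15.5,18) (9,31.5)
edge 0: (5.5,30)→(9.5,9)  cross = 5.5·9 − 9.5·30 = -235.5000; (r_i+r_j)·cross = 15·-235.5000 = -3532.5000
edge 1: (9.5,9)→(13,5)  cross = 9.5·5 − 13·9 = -69.5000; (r_i+r_j)·cross = 22.5·-69.5000 = -1563.7500
edge 2: (13,5)→(15,4.5)  cross = 13·4.5 − 15·5 = -16.5000; (r_i+r_j)·cross = 28·-16.5000 = -462.0000
edge 3: (15,4.5)→(17,12)  cross = 15·12 − 17·4.5 = 103.5000; (r_i+r_j)·cross = 32·103.5000 = 3312.0000
edge 4: (17,12)→(15.5,18)  cross = 17·18 − 15.5·12 = 120.0000; (r_i+r_j)·cross = 32.5·120.0000 = 3900.0000
edge 5: (15.5,18)→(9,31.5)  cross = 15.5·31.5 − 9·18 = 326.2500; (r_i+r_j)·cross = 24.5·326.2500 = 7993.1250
edge 6: (9,31.5)→(5.5,30)  cross = 9·30 − 5.5·31.5 = 96.7500; (r_i+r_j)·cross = 14.5·96.7500 = 1402.8750
Σcross = 325.0000 → A = |Σcross|/2 = 162.5000 mm²
Σ(r_i+r_j)·cross = 11049.7500 → first moment M = |Σ|/6 = 1841.6250
R_c = M/A = 1841.6250/162.5000 = 11.3331 mm
θ = 80° = 1.396263 rad
V = θ·R_c·A = 1.396263·11.3331·162.5000 = 2571.394 mm³

Volume = 2571.394 mm³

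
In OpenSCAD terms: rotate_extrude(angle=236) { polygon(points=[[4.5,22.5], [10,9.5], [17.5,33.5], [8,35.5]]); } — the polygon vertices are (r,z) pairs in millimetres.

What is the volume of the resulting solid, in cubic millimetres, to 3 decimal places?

Profile (r,z), 4 vertices: (4.5,22.5) (10,9.5) (17.5,33.5) (8,35.5)
edge 0: (4.5,22.5)→(10,9.5)  cross = 4.5·9.5 − 10·22.5 = -182.2500; (r_i+r_j)·cross = 14.5·-182.2500 = -2642.6250
edge 1: (10,9.5)→(17.5,33.5)  cross = 10·33.5 − 17.5·9.5 = 168.7500; (r_i+r_j)·cross = 27.5·168.7500 = 4640.6250
edge 2: (17.5,33.5)→(8,35.5)  cross = 17.5·35.5 − 8·33.5 = 353.2500; (r_i+r_j)·cross = 25.5·353.2500 = 9007.8750
edge 3: (8,35.5)→(4.5,22.5)  cross = 8·22.5 − 4.5·35.5 = 20.2500; (r_i+r_j)·cross = 12.5·20.2500 = 253.1250
Σcross = 360.0000 → A = |Σcross|/2 = 180.0000 mm²
Σ(r_i+r_j)·cross = 11259.0000 → first moment M = |Σ|/6 = 1876.5000
R_c = M/A = 1876.5000/180.0000 = 10.4250 mm
θ = 236° = 4.118977 rad
V = θ·R_c·A = 4.118977·10.4250·180.0000 = 7729.260 mm³

Volume = 7729.260 mm³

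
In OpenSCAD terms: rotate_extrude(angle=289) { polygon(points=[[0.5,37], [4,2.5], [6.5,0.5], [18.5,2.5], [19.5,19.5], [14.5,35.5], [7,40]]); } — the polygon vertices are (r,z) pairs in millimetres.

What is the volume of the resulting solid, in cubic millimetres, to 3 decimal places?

Volume = 28636.268 mm³

Profile (r,z), 7 vertices: (0.5,37) (4,2.5) (6.5,0.5) (18.5,2.5) (19.5,19.5) (14.5,35.5) (7,40)
edge 0: (0.5,37)→(4,2.5)  cross = 0.5·2.5 − 4·37 = -146.7500; (r_i+r_j)·cross = 4.5·-146.7500 = -660.3750
edge 1: (4,2.5)→(6.5,0.5)  cross = 4·0.5 − 6.5·2.5 = -14.2500; (r_i+r_j)·cross = 10.5·-14.2500 = -149.6250
edge 2: (6.5,0.5)→(18.5,2.5)  cross = 6.5·2.5 − 18.5·0.5 = 7.0000; (r_i+r_j)·cross = 25·7.0000 = 175.0000
edge 3: (18.5,2.5)→(19.5,19.5)  cross = 18.5·19.5 − 19.5·2.5 = 312.0000; (r_i+r_j)·cross = 38·312.0000 = 11856.0000
edge 4: (19.5,19.5)→(14.5,35.5)  cross = 19.5·35.5 − 14.5·19.5 = 409.5000; (r_i+r_j)·cross = 34·409.5000 = 13923.0000
edge 5: (14.5,35.5)→(7,40)  cross = 14.5·40 − 7·35.5 = 331.5000; (r_i+r_j)·cross = 21.5·331.5000 = 7127.2500
edge 6: (7,40)→(0.5,37)  cross = 7·37 − 0.5·40 = 239.0000; (r_i+r_j)·cross = 7.5·239.0000 = 1792.5000
Σcross = 1138.0000 → A = |Σcross|/2 = 569.0000 mm²
Σ(r_i+r_j)·cross = 34063.7500 → first moment M = |Σ|/6 = 5677.2917
R_c = M/A = 5677.2917/569.0000 = 9.9777 mm
θ = 289° = 5.044002 rad
V = θ·R_c·A = 5.044002·9.9777·569.0000 = 28636.268 mm³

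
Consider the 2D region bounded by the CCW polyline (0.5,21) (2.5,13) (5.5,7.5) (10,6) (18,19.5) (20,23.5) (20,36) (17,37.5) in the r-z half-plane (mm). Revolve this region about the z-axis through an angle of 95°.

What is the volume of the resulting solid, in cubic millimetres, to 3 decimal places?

Profile (r,z), 8 vertices: (0.5,21) (2.5,13) (5.5,7.5) (10,6) (18,19.5) (20,23.5) (20,36) (17,37.5)
edge 0: (0.5,21)→(2.5,13)  cross = 0.5·13 − 2.5·21 = -46.0000; (r_i+r_j)·cross = 3·-46.0000 = -138.0000
edge 1: (2.5,13)→(5.5,7.5)  cross = 2.5·7.5 − 5.5·13 = -52.7500; (r_i+r_j)·cross = 8·-52.7500 = -422.0000
edge 2: (5.5,7.5)→(10,6)  cross = 5.5·6 − 10·7.5 = -42.0000; (r_i+r_j)·cross = 15.5·-42.0000 = -651.0000
edge 3: (10,6)→(18,19.5)  cross = 10·19.5 − 18·6 = 87.0000; (r_i+r_j)·cross = 28·87.0000 = 2436.0000
edge 4: (18,19.5)→(20,23.5)  cross = 18·23.5 − 20·19.5 = 33.0000; (r_i+r_j)·cross = 38·33.0000 = 1254.0000
edge 5: (20,23.5)→(20,36)  cross = 20·36 − 20·23.5 = 250.0000; (r_i+r_j)·cross = 40·250.0000 = 10000.0000
edge 6: (20,36)→(17,37.5)  cross = 20·37.5 − 17·36 = 138.0000; (r_i+r_j)·cross = 37·138.0000 = 5106.0000
edge 7: (17,37.5)→(0.5,21)  cross = 17·21 − 0.5·37.5 = 338.2500; (r_i+r_j)·cross = 17.5·338.2500 = 5919.3750
Σcross = 705.5000 → A = |Σcross|/2 = 352.7500 mm²
Σ(r_i+r_j)·cross = 23504.3750 → first moment M = |Σ|/6 = 3917.3958
R_c = M/A = 3917.3958/352.7500 = 11.1053 mm
θ = 95° = 1.658063 rad
V = θ·R_c·A = 1.658063·11.1053·352.7500 = 6495.288 mm³

Volume = 6495.288 mm³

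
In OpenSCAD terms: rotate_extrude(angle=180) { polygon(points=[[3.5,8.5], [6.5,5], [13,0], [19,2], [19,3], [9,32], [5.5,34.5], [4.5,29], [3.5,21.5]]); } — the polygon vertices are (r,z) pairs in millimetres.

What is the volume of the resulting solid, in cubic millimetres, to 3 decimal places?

Volume = 9326.996 mm³

Profile (r,z), 9 vertices: (3.5,8.5) (6.5,5) (13,0) (19,2) (19,3) (9,32) (5.5,34.5) (4.5,29) (3.5,21.5)
edge 0: (3.5,8.5)→(6.5,5)  cross = 3.5·5 − 6.5·8.5 = -37.7500; (r_i+r_j)·cross = 10·-37.7500 = -377.5000
edge 1: (6.5,5)→(13,0)  cross = 6.5·0 − 13·5 = -65.0000; (r_i+r_j)·cross = 19.5·-65.0000 = -1267.5000
edge 2: (13,0)→(19,2)  cross = 13·2 − 19·0 = 26.0000; (r_i+r_j)·cross = 32·26.0000 = 832.0000
edge 3: (19,2)→(19,3)  cross = 19·3 − 19·2 = 19.0000; (r_i+r_j)·cross = 38·19.0000 = 722.0000
edge 4: (19,3)→(9,32)  cross = 19·32 − 9·3 = 581.0000; (r_i+r_j)·cross = 28·581.0000 = 16268.0000
edge 5: (9,32)→(5.5,34.5)  cross = 9·34.5 − 5.5·32 = 134.5000; (r_i+r_j)·cross = 14.5·134.5000 = 1950.2500
edge 6: (5.5,34.5)→(4.5,29)  cross = 5.5·29 − 4.5·34.5 = 4.2500; (r_i+r_j)·cross = 10·4.2500 = 42.5000
edge 7: (4.5,29)→(3.5,21.5)  cross = 4.5·21.5 − 3.5·29 = -4.7500; (r_i+r_j)·cross = 8·-4.7500 = -38.0000
edge 8: (3.5,21.5)→(3.5,8.5)  cross = 3.5·8.5 − 3.5·21.5 = -45.5000; (r_i+r_j)·cross = 7·-45.5000 = -318.5000
Σcross = 611.7500 → A = |Σcross|/2 = 305.8750 mm²
Σ(r_i+r_j)·cross = 17813.2500 → first moment M = |Σ|/6 = 2968.8750
R_c = M/A = 2968.8750/305.8750 = 9.7062 mm
θ = 180° = 3.141593 rad
V = θ·R_c·A = 3.141593·9.7062·305.8750 = 9326.996 mm³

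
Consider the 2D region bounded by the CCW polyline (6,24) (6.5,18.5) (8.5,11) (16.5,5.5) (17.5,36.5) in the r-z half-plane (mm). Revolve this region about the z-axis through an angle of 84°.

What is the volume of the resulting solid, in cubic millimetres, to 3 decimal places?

Volume = 4083.023 mm³

Profile (r,z), 5 vertices: (6,24) (6.5,18.5) (8.5,11) (16.5,5.5) (17.5,36.5)
edge 0: (6,24)→(6.5,18.5)  cross = 6·18.5 − 6.5·24 = -45.0000; (r_i+r_j)·cross = 12.5·-45.0000 = -562.5000
edge 1: (6.5,18.5)→(8.5,11)  cross = 6.5·11 − 8.5·18.5 = -85.7500; (r_i+r_j)·cross = 15·-85.7500 = -1286.2500
edge 2: (8.5,11)→(16.5,5.5)  cross = 8.5·5.5 − 16.5·11 = -134.7500; (r_i+r_j)·cross = 25·-134.7500 = -3368.7500
edge 3: (16.5,5.5)→(17.5,36.5)  cross = 16.5·36.5 − 17.5·5.5 = 506.0000; (r_i+r_j)·cross = 34·506.0000 = 17204.0000
edge 4: (17.5,36.5)→(6,24)  cross = 17.5·24 − 6·36.5 = 201.0000; (r_i+r_j)·cross = 23.5·201.0000 = 4723.5000
Σcross = 441.5000 → A = |Σcross|/2 = 220.7500 mm²
Σ(r_i+r_j)·cross = 16710.0000 → first moment M = |Σ|/6 = 2785.0000
R_c = M/A = 2785.0000/220.7500 = 12.6161 mm
θ = 84° = 1.466077 rad
V = θ·R_c·A = 1.466077·12.6161·220.7500 = 4083.023 mm³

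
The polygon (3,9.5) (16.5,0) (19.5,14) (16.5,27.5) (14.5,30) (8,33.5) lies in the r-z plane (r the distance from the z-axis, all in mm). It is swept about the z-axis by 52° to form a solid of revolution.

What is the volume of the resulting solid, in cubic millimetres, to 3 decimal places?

Volume = 3704.706 mm³

Profile (r,z), 6 vertices: (3,9.5) (16.5,0) (19.5,14) (16.5,27.5) (14.5,30) (8,33.5)
edge 0: (3,9.5)→(16.5,0)  cross = 3·0 − 16.5·9.5 = -156.7500; (r_i+r_j)·cross = 19.5·-156.7500 = -3056.6250
edge 1: (16.5,0)→(19.5,14)  cross = 16.5·14 − 19.5·0 = 231.0000; (r_i+r_j)·cross = 36·231.0000 = 8316.0000
edge 2: (19.5,14)→(16.5,27.5)  cross = 19.5·27.5 − 16.5·14 = 305.2500; (r_i+r_j)·cross = 36·305.2500 = 10989.0000
edge 3: (16.5,27.5)→(14.5,30)  cross = 16.5·30 − 14.5·27.5 = 96.2500; (r_i+r_j)·cross = 31·96.2500 = 2983.7500
edge 4: (14.5,30)→(8,33.5)  cross = 14.5·33.5 − 8·30 = 245.7500; (r_i+r_j)·cross = 22.5·245.7500 = 5529.3750
edge 5: (8,33.5)→(3,9.5)  cross = 8·9.5 − 3·33.5 = -24.5000; (r_i+r_j)·cross = 11·-24.5000 = -269.5000
Σcross = 697.0000 → A = |Σcross|/2 = 348.5000 mm²
Σ(r_i+r_j)·cross = 24492.0000 → first moment M = |Σ|/6 = 4082.0000
R_c = M/A = 4082.0000/348.5000 = 11.7131 mm
θ = 52° = 0.907571 rad
V = θ·R_c·A = 0.907571·11.7131·348.5000 = 3704.706 mm³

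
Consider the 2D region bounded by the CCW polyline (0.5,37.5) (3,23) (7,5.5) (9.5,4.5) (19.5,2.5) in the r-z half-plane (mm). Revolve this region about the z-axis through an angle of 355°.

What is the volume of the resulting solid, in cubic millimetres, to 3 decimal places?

Profile (r,z), 5 vertices: (0.5,37.5) (3,23) (7,5.5) (9.5,4.5) (19.5,2.5)
edge 0: (0.5,37.5)→(3,23)  cross = 0.5·23 − 3·37.5 = -101.0000; (r_i+r_j)·cross = 3.5·-101.0000 = -353.5000
edge 1: (3,23)→(7,5.5)  cross = 3·5.5 − 7·23 = -144.5000; (r_i+r_j)·cross = 10·-144.5000 = -1445.0000
edge 2: (7,5.5)→(9.5,4.5)  cross = 7·4.5 − 9.5·5.5 = -20.7500; (r_i+r_j)·cross = 16.5·-20.7500 = -342.3750
edge 3: (9.5,4.5)→(19.5,2.5)  cross = 9.5·2.5 − 19.5·4.5 = -64.0000; (r_i+r_j)·cross = 29·-64.0000 = -1856.0000
edge 4: (19.5,2.5)→(0.5,37.5)  cross = 19.5·37.5 − 0.5·2.5 = 730.0000; (r_i+r_j)·cross = 20·730.0000 = 14600.0000
Σcross = 399.7500 → A = |Σcross|/2 = 199.8750 mm²
Σ(r_i+r_j)·cross = 10603.1250 → first moment M = |Σ|/6 = 1767.1875
R_c = M/A = 1767.1875/199.8750 = 8.8415 mm
θ = 355° = 6.195919 rad
V = θ·R_c·A = 6.195919·8.8415·199.8750 = 10949.350 mm³

Volume = 10949.350 mm³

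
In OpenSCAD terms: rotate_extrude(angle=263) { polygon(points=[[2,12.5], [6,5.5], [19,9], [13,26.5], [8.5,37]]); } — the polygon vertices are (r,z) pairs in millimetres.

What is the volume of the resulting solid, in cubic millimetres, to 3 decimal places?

Volume = 12570.115 mm³

Profile (r,z), 5 vertices: (2,12.5) (6,5.5) (19,9) (13,26.5) (8.5,37)
edge 0: (2,12.5)→(6,5.5)  cross = 2·5.5 − 6·12.5 = -64.0000; (r_i+r_j)·cross = 8·-64.0000 = -512.0000
edge 1: (6,5.5)→(19,9)  cross = 6·9 − 19·5.5 = -50.5000; (r_i+r_j)·cross = 25·-50.5000 = -1262.5000
edge 2: (19,9)→(13,26.5)  cross = 19·26.5 − 13·9 = 386.5000; (r_i+r_j)·cross = 32·386.5000 = 12368.0000
edge 3: (13,26.5)→(8.5,37)  cross = 13·37 − 8.5·26.5 = 255.7500; (r_i+r_j)·cross = 21.5·255.7500 = 5498.6250
edge 4: (8.5,37)→(2,12.5)  cross = 8.5·12.5 − 2·37 = 32.2500; (r_i+r_j)·cross = 10.5·32.2500 = 338.6250
Σcross = 560.0000 → A = |Σcross|/2 = 280.0000 mm²
Σ(r_i+r_j)·cross = 16430.7500 → first moment M = |Σ|/6 = 2738.4583
R_c = M/A = 2738.4583/280.0000 = 9.7802 mm
θ = 263° = 4.590216 rad
V = θ·R_c·A = 4.590216·9.7802·280.0000 = 12570.115 mm³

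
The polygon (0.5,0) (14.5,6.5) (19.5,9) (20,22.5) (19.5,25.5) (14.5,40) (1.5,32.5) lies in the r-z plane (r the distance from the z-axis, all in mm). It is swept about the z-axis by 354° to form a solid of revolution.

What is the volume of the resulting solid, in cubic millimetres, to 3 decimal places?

Profile (r,z), 7 vertices: (0.5,0) (14.5,6.5) (19.5,9) (20,22.5) (19.5,25.5) (14.5,40) (1.5,32.5)
edge 0: (0.5,0)→(14.5,6.5)  cross = 0.5·6.5 − 14.5·0 = 3.2500; (r_i+r_j)·cross = 15·3.2500 = 48.7500
edge 1: (14.5,6.5)→(19.5,9)  cross = 14.5·9 − 19.5·6.5 = 3.7500; (r_i+r_j)·cross = 34·3.7500 = 127.5000
edge 2: (19.5,9)→(20,22.5)  cross = 19.5·22.5 − 20·9 = 258.7500; (r_i+r_j)·cross = 39.5·258.7500 = 10220.6250
edge 3: (20,22.5)→(19.5,25.5)  cross = 20·25.5 − 19.5·22.5 = 71.2500; (r_i+r_j)·cross = 39.5·71.2500 = 2814.3750
edge 4: (19.5,25.5)→(14.5,40)  cross = 19.5·40 − 14.5·25.5 = 410.2500; (r_i+r_j)·cross = 34·410.2500 = 13948.5000
edge 5: (14.5,40)→(1.5,32.5)  cross = 14.5·32.5 − 1.5·40 = 411.2500; (r_i+r_j)·cross = 16·411.2500 = 6580.0000
edge 6: (1.5,32.5)→(0.5,0)  cross = 1.5·0 − 0.5·32.5 = -16.2500; (r_i+r_j)·cross = 2·-16.2500 = -32.5000
Σcross = 1142.2500 → A = |Σcross|/2 = 571.1250 mm²
Σ(r_i+r_j)·cross = 33707.2500 → first moment M = |Σ|/6 = 5617.8750
R_c = M/A = 5617.8750/571.1250 = 9.8365 mm
θ = 354° = 6.178466 rad
V = θ·R_c·A = 6.178466·9.8365·571.1250 = 34709.847 mm³

Volume = 34709.847 mm³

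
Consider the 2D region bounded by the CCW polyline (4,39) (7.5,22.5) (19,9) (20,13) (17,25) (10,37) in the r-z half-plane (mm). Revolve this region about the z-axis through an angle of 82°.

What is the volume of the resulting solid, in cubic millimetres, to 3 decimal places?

Profile (r,z), 6 vertices: (4,39) (7.5,22.5) (19,9) (20,13) (17,25) (10,37)
edge 0: (4,39)→(7.5,22.5)  cross = 4·22.5 − 7.5·39 = -202.5000; (r_i+r_j)·cross = 11.5·-202.5000 = -2328.7500
edge 1: (7.5,22.5)→(19,9)  cross = 7.5·9 − 19·22.5 = -360.0000; (r_i+r_j)·cross = 26.5·-360.0000 = -9540.0000
edge 2: (19,9)→(20,13)  cross = 19·13 − 20·9 = 67.0000; (r_i+r_j)·cross = 39·67.0000 = 2613.0000
edge 3: (20,13)→(17,25)  cross = 20·25 − 17·13 = 279.0000; (r_i+r_j)·cross = 37·279.0000 = 10323.0000
edge 4: (17,25)→(10,37)  cross = 17·37 − 10·25 = 379.0000; (r_i+r_j)·cross = 27·379.0000 = 10233.0000
edge 5: (10,37)→(4,39)  cross = 10·39 − 4·37 = 242.0000; (r_i+r_j)·cross = 14·242.0000 = 3388.0000
Σcross = 404.5000 → A = |Σcross|/2 = 202.2500 mm²
Σ(r_i+r_j)·cross = 14688.2500 → first moment M = |Σ|/6 = 2448.0417
R_c = M/A = 2448.0417/202.2500 = 12.1040 mm
θ = 82° = 1.431170 rad
V = θ·R_c·A = 1.431170·12.1040·202.2500 = 3503.564 mm³

Volume = 3503.564 mm³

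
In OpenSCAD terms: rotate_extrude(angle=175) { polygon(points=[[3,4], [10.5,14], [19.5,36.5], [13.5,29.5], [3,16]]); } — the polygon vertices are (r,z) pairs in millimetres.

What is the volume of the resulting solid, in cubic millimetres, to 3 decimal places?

Volume = 4030.565 mm³

Profile (r,z), 5 vertices: (3,4) (10.5,14) (19.5,36.5) (13.5,29.5) (3,16)
edge 0: (3,4)→(10.5,14)  cross = 3·14 − 10.5·4 = 0.0000; (r_i+r_j)·cross = 13.5·0.0000 = 0.0000
edge 1: (10.5,14)→(19.5,36.5)  cross = 10.5·36.5 − 19.5·14 = 110.2500; (r_i+r_j)·cross = 30·110.2500 = 3307.5000
edge 2: (19.5,36.5)→(13.5,29.5)  cross = 19.5·29.5 − 13.5·36.5 = 82.5000; (r_i+r_j)·cross = 33·82.5000 = 2722.5000
edge 3: (13.5,29.5)→(3,16)  cross = 13.5·16 − 3·29.5 = 127.5000; (r_i+r_j)·cross = 16.5·127.5000 = 2103.7500
edge 4: (3,16)→(3,4)  cross = 3·4 − 3·16 = -36.0000; (r_i+r_j)·cross = 6·-36.0000 = -216.0000
Σcross = 284.2500 → A = |Σcross|/2 = 142.1250 mm²
Σ(r_i+r_j)·cross = 7917.7500 → first moment M = |Σ|/6 = 1319.6250
R_c = M/A = 1319.6250/142.1250 = 9.2850 mm
θ = 175° = 3.054326 rad
V = θ·R_c·A = 3.054326·9.2850·142.1250 = 4030.565 mm³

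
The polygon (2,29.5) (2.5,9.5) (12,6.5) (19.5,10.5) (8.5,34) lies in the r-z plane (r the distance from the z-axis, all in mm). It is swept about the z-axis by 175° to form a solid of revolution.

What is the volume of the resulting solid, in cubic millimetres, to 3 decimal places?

Profile (r,z), 5 vertices: (2,29.5) (2.5,9.5) (12,6.5) (19.5,10.5) (8.5,34)
edge 0: (2,29.5)→(2.5,9.5)  cross = 2·9.5 − 2.5·29.5 = -54.7500; (r_i+r_j)·cross = 4.5·-54.7500 = -246.3750
edge 1: (2.5,9.5)→(12,6.5)  cross = 2.5·6.5 − 12·9.5 = -97.7500; (r_i+r_j)·cross = 14.5·-97.7500 = -1417.3750
edge 2: (12,6.5)→(19.5,10.5)  cross = 12·10.5 − 19.5·6.5 = -0.7500; (r_i+r_j)·cross = 31.5·-0.7500 = -23.6250
edge 3: (19.5,10.5)→(8.5,34)  cross = 19.5·34 − 8.5·10.5 = 573.7500; (r_i+r_j)·cross = 28·573.7500 = 16065.0000
edge 4: (8.5,34)→(2,29.5)  cross = 8.5·29.5 − 2·34 = 182.7500; (r_i+r_j)·cross = 10.5·182.7500 = 1918.8750
Σcross = 603.2500 → A = |Σcross|/2 = 301.6250 mm²
Σ(r_i+r_j)·cross = 16296.5000 → first moment M = |Σ|/6 = 2716.0833
R_c = M/A = 2716.0833/301.6250 = 9.0048 mm
θ = 175° = 3.054326 rad
V = θ·R_c·A = 3.054326·9.0048·301.6250 = 8295.804 mm³

Volume = 8295.804 mm³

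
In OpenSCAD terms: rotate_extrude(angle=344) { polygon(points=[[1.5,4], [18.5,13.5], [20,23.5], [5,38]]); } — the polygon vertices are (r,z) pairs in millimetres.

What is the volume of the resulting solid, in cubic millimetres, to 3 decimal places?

Volume = 21103.698 mm³

Profile (r,z), 4 vertices: (1.5,4) (18.5,13.5) (20,23.5) (5,38)
edge 0: (1.5,4)→(18.5,13.5)  cross = 1.5·13.5 − 18.5·4 = -53.7500; (r_i+r_j)·cross = 20·-53.7500 = -1075.0000
edge 1: (18.5,13.5)→(20,23.5)  cross = 18.5·23.5 − 20·13.5 = 164.7500; (r_i+r_j)·cross = 38.5·164.7500 = 6342.8750
edge 2: (20,23.5)→(5,38)  cross = 20·38 − 5·23.5 = 642.5000; (r_i+r_j)·cross = 25·642.5000 = 16062.5000
edge 3: (5,38)→(1.5,4)  cross = 5·4 − 1.5·38 = -37.0000; (r_i+r_j)·cross = 6.5·-37.0000 = -240.5000
Σcross = 716.5000 → A = |Σcross|/2 = 358.2500 mm²
Σ(r_i+r_j)·cross = 21089.8750 → first moment M = |Σ|/6 = 3514.9792
R_c = M/A = 3514.9792/358.2500 = 9.8115 mm
θ = 344° = 6.003933 rad
V = θ·R_c·A = 6.003933·9.8115·358.2500 = 21103.698 mm³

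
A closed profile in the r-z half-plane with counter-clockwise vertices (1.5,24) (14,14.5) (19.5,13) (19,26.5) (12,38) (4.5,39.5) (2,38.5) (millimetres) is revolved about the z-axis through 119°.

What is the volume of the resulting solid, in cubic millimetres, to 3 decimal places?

Profile (r,z), 7 vertices: (1.5,24) (14,14.5) (19.5,13) (19,26.5) (12,38) (4.5,39.5) (2,38.5)
edge 0: (1.5,24)→(14,14.5)  cross = 1.5·14.5 − 14·24 = -314.2500; (r_i+r_j)·cross = 15.5·-314.2500 = -4870.8750
edge 1: (14,14.5)→(19.5,13)  cross = 14·13 − 19.5·14.5 = -100.7500; (r_i+r_j)·cross = 33.5·-100.7500 = -3375.1250
edge 2: (19.5,13)→(19,26.5)  cross = 19.5·26.5 − 19·13 = 269.7500; (r_i+r_j)·cross = 38.5·269.7500 = 10385.3750
edge 3: (19,26.5)→(12,38)  cross = 19·38 − 12·26.5 = 404.0000; (r_i+r_j)·cross = 31·404.0000 = 12524.0000
edge 4: (12,38)→(4.5,39.5)  cross = 12·39.5 − 4.5·38 = 303.0000; (r_i+r_j)·cross = 16.5·303.0000 = 4999.5000
edge 5: (4.5,39.5)→(2,38.5)  cross = 4.5·38.5 − 2·39.5 = 94.2500; (r_i+r_j)·cross = 6.5·94.2500 = 612.6250
edge 6: (2,38.5)→(1.5,24)  cross = 2·24 − 1.5·38.5 = -9.7500; (r_i+r_j)·cross = 3.5·-9.7500 = -34.1250
Σcross = 646.2500 → A = |Σcross|/2 = 323.1250 mm²
Σ(r_i+r_j)·cross = 20241.3750 → first moment M = |Σ|/6 = 3373.5625
R_c = M/A = 3373.5625/323.1250 = 10.4404 mm
θ = 119° = 2.076942 rad
V = θ·R_c·A = 2.076942·10.4404·323.1250 = 7006.693 mm³

Volume = 7006.693 mm³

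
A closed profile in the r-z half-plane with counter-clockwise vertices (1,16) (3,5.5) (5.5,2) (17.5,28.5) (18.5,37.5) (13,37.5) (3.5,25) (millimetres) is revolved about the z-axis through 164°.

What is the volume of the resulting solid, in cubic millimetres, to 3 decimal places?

Volume = 8062.914 mm³

Profile (r,z), 7 vertices: (1,16) (3,5.5) (5.5,2) (17.5,28.5) (18.5,37.5) (13,37.5) (3.5,25)
edge 0: (1,16)→(3,5.5)  cross = 1·5.5 − 3·16 = -42.5000; (r_i+r_j)·cross = 4·-42.5000 = -170.0000
edge 1: (3,5.5)→(5.5,2)  cross = 3·2 − 5.5·5.5 = -24.2500; (r_i+r_j)·cross = 8.5·-24.2500 = -206.1250
edge 2: (5.5,2)→(17.5,28.5)  cross = 5.5·28.5 − 17.5·2 = 121.7500; (r_i+r_j)·cross = 23·121.7500 = 2800.2500
edge 3: (17.5,28.5)→(18.5,37.5)  cross = 17.5·37.5 − 18.5·28.5 = 129.0000; (r_i+r_j)·cross = 36·129.0000 = 4644.0000
edge 4: (18.5,37.5)→(13,37.5)  cross = 18.5·37.5 − 13·37.5 = 206.2500; (r_i+r_j)·cross = 31.5·206.2500 = 6496.8750
edge 5: (13,37.5)→(3.5,25)  cross = 13·25 − 3.5·37.5 = 193.7500; (r_i+r_j)·cross = 16.5·193.7500 = 3196.8750
edge 6: (3.5,25)→(1,16)  cross = 3.5·16 − 1·25 = 31.0000; (r_i+r_j)·cross = 4.5·31.0000 = 139.5000
Σcross = 615.0000 → A = |Σcross|/2 = 307.5000 mm²
Σ(r_i+r_j)·cross = 16901.3750 → first moment M = |Σ|/6 = 2816.8958
R_c = M/A = 2816.8958/307.5000 = 9.1606 mm
θ = 164° = 2.862340 rad
V = θ·R_c·A = 2.862340·9.1606·307.5000 = 8062.914 mm³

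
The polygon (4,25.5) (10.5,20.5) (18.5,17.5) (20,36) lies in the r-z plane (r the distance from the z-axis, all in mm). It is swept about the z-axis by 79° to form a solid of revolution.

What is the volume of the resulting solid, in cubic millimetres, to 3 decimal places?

Volume = 2892.543 mm³

Profile (r,z), 4 vertices: (4,25.5) (10.5,20.5) (18.5,17.5) (20,36)
edge 0: (4,25.5)→(10.5,20.5)  cross = 4·20.5 − 10.5·25.5 = -185.7500; (r_i+r_j)·cross = 14.5·-185.7500 = -2693.3750
edge 1: (10.5,20.5)→(18.5,17.5)  cross = 10.5·17.5 − 18.5·20.5 = -195.5000; (r_i+r_j)·cross = 29·-195.5000 = -5669.5000
edge 2: (18.5,17.5)→(20,36)  cross = 18.5·36 − 20·17.5 = 316.0000; (r_i+r_j)·cross = 38.5·316.0000 = 12166.0000
edge 3: (20,36)→(4,25.5)  cross = 20·25.5 − 4·36 = 366.0000; (r_i+r_j)·cross = 24·366.0000 = 8784.0000
Σcross = 300.7500 → A = |Σcross|/2 = 150.3750 mm²
Σ(r_i+r_j)·cross = 12587.1250 → first moment M = |Σ|/6 = 2097.8542
R_c = M/A = 2097.8542/150.3750 = 13.9508 mm
θ = 79° = 1.378810 rad
V = θ·R_c·A = 1.378810·13.9508·150.3750 = 2892.543 mm³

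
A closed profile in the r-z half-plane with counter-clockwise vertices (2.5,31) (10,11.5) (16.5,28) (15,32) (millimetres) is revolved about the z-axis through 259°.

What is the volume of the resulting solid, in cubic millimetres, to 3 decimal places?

Profile (r,z), 4 vertices: (2.5,31) (10,11.5) (16.5,28) (15,32)
edge 0: (2.5,31)→(10,11.5)  cross = 2.5·11.5 − 10·31 = -281.2500; (r_i+r_j)·cross = 12.5·-281.2500 = -3515.6250
edge 1: (10,11.5)→(16.5,28)  cross = 10·28 − 16.5·11.5 = 90.2500; (r_i+r_j)·cross = 26.5·90.2500 = 2391.6250
edge 2: (16.5,28)→(15,32)  cross = 16.5·32 − 15·28 = 108.0000; (r_i+r_j)·cross = 31.5·108.0000 = 3402.0000
edge 3: (15,32)→(2.5,31)  cross = 15·31 − 2.5·32 = 385.0000; (r_i+r_j)·cross = 17.5·385.0000 = 6737.5000
Σcross = 302.0000 → A = |Σcross|/2 = 151.0000 mm²
Σ(r_i+r_j)·cross = 9015.5000 → first moment M = |Σ|/6 = 1502.5833
R_c = M/A = 1502.5833/151.0000 = 9.9509 mm
θ = 259° = 4.520403 rad
V = θ·R_c·A = 4.520403·9.9509·151.0000 = 6792.282 mm³

Volume = 6792.282 mm³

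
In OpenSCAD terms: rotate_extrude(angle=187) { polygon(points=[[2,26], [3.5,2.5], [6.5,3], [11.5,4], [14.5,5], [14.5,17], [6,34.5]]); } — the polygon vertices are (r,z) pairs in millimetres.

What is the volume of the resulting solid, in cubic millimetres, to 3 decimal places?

Profile (r,z), 7 vertices: (2,26) (3.5,2.5) (6.5,3) (11.5,4) (14.5,5) (14.5,17) (6,34.5)
edge 0: (2,26)→(3.5,2.5)  cross = 2·2.5 − 3.5·26 = -86.0000; (r_i+r_j)·cross = 5.5·-86.0000 = -473.0000
edge 1: (3.5,2.5)→(6.5,3)  cross = 3.5·3 − 6.5·2.5 = -5.7500; (r_i+r_j)·cross = 10·-5.7500 = -57.5000
edge 2: (6.5,3)→(11.5,4)  cross = 6.5·4 − 11.5·3 = -8.5000; (r_i+r_j)·cross = 18·-8.5000 = -153.0000
edge 3: (11.5,4)→(14.5,5)  cross = 11.5·5 − 14.5·4 = -0.5000; (r_i+r_j)·cross = 26·-0.5000 = -13.0000
edge 4: (14.5,5)→(14.5,17)  cross = 14.5·17 − 14.5·5 = 174.0000; (r_i+r_j)·cross = 29·174.0000 = 5046.0000
edge 5: (14.5,17)→(6,34.5)  cross = 14.5·34.5 − 6·17 = 398.2500; (r_i+r_j)·cross = 20.5·398.2500 = 8164.1250
edge 6: (6,34.5)→(2,26)  cross = 6·26 − 2·34.5 = 87.0000; (r_i+r_j)·cross = 8·87.0000 = 696.0000
Σcross = 558.5000 → A = |Σcross|/2 = 279.2500 mm²
Σ(r_i+r_j)·cross = 13209.6250 → first moment M = |Σ|/6 = 2201.6042
R_c = M/A = 2201.6042/279.2500 = 7.8840 mm
θ = 187° = 3.263766 rad
V = θ·R_c·A = 3.263766·7.8840·279.2500 = 7185.520 mm³

Volume = 7185.520 mm³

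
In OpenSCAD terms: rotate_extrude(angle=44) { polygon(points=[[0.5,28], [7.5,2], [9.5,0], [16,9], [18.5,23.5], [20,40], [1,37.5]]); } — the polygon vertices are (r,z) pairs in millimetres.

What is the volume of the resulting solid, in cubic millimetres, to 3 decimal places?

Profile (r,z), 7 vertices: (0.5,28) (7.5,2) (9.5,0) (16,9) (18.5,23.5) (20,40) (1,37.5)
edge 0: (0.5,28)→(7.5,2)  cross = 0.5·2 − 7.5·28 = -209.0000; (r_i+r_j)·cross = 8·-209.0000 = -1672.0000
edge 1: (7.5,2)→(9.5,0)  cross = 7.5·0 − 9.5·2 = -19.0000; (r_i+r_j)·cross = 17·-19.0000 = -323.0000
edge 2: (9.5,0)→(16,9)  cross = 9.5·9 − 16·0 = 85.5000; (r_i+r_j)·cross = 25.5·85.5000 = 2180.2500
edge 3: (16,9)→(18.5,23.5)  cross = 16·23.5 − 18.5·9 = 209.5000; (r_i+r_j)·cross = 34.5·209.5000 = 7227.7500
edge 4: (18.5,23.5)→(20,40)  cross = 18.5·40 − 20·23.5 = 270.0000; (r_i+r_j)·cross = 38.5·270.0000 = 10395.0000
edge 5: (20,40)→(1,37.5)  cross = 20·37.5 − 1·40 = 710.0000; (r_i+r_j)·cross = 21·710.0000 = 14910.0000
edge 6: (1,37.5)→(0.5,28)  cross = 1·28 − 0.5·37.5 = 9.2500; (r_i+r_j)·cross = 1.5·9.2500 = 13.8750
Σcross = 1056.2500 → A = |Σcross|/2 = 528.1250 mm²
Σ(r_i+r_j)·cross = 32731.8750 → first moment M = |Σ|/6 = 5455.3125
R_c = M/A = 5455.3125/528.1250 = 10.3296 mm
θ = 44° = 0.767945 rad
V = θ·R_c·A = 0.767945·10.3296·528.1250 = 4189.379 mm³

Volume = 4189.379 mm³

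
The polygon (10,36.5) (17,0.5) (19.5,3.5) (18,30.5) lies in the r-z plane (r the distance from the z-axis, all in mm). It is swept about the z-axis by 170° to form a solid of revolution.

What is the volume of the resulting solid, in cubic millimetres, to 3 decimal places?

Volume = 7414.682 mm³

Profile (r,z), 4 vertices: (10,36.5) (17,0.5) (19.5,3.5) (18,30.5)
edge 0: (10,36.5)→(17,0.5)  cross = 10·0.5 − 17·36.5 = -615.5000; (r_i+r_j)·cross = 27·-615.5000 = -16618.5000
edge 1: (17,0.5)→(19.5,3.5)  cross = 17·3.5 − 19.5·0.5 = 49.7500; (r_i+r_j)·cross = 36.5·49.7500 = 1815.8750
edge 2: (19.5,3.5)→(18,30.5)  cross = 19.5·30.5 − 18·3.5 = 531.7500; (r_i+r_j)·cross = 37.5·531.7500 = 19940.6250
edge 3: (18,30.5)→(10,36.5)  cross = 18·36.5 − 10·30.5 = 352.0000; (r_i+r_j)·cross = 28·352.0000 = 9856.0000
Σcross = 318.0000 → A = |Σcross|/2 = 159.0000 mm²
Σ(r_i+r_j)·cross = 14994.0000 → first moment M = |Σ|/6 = 2499.0000
R_c = M/A = 2499.0000/159.0000 = 15.7170 mm
θ = 170° = 2.967060 rad
V = θ·R_c·A = 2.967060·15.7170·159.0000 = 7414.682 mm³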